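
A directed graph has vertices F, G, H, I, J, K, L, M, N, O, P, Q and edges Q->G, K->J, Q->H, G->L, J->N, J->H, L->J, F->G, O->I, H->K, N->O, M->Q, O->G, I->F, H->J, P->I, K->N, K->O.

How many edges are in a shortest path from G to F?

Distance 0: G.
Distance 1: L.
Distance 2: J.
Distance 3: H, N.
Distance 4: K, O.
Distance 5: I.
Distance 6: F — contains F.

6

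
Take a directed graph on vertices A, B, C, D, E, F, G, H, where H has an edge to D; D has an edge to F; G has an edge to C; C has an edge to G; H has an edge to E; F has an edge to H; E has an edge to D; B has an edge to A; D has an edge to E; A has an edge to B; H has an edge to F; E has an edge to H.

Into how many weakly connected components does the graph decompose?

From A: component {A, B}.
From C: component {C, G}.
From D: component {D, E, F, H}.
That's 3 components.

3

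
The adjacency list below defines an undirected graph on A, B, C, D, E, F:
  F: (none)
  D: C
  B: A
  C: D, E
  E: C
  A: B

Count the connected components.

From A: component {A, B}.
From C: component {C, D, E}.
From F: component {F}.
That's 3 components.

3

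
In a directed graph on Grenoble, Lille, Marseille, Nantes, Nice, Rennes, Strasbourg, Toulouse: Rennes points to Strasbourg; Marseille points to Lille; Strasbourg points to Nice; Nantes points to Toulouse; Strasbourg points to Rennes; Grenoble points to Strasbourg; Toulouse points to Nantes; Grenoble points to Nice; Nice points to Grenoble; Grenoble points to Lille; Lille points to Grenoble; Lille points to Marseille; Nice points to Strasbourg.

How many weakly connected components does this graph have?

2

From Grenoble: component {Grenoble, Lille, Marseille, Nice, Rennes, Strasbourg}.
From Nantes: component {Nantes, Toulouse}.
That's 2 components.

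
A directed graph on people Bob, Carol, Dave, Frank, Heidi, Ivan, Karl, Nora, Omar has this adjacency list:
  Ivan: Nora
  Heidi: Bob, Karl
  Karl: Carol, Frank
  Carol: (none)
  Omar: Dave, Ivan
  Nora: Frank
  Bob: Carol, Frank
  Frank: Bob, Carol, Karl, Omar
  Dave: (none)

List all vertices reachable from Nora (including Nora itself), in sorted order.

Bob, Carol, Dave, Frank, Ivan, Karl, Nora, Omar

Start at Nora.
Its neighbours: Frank.
Then their neighbours: Bob, Carol, Karl, Omar.
Then next layer: Dave, Ivan.
Nothing further is reachable.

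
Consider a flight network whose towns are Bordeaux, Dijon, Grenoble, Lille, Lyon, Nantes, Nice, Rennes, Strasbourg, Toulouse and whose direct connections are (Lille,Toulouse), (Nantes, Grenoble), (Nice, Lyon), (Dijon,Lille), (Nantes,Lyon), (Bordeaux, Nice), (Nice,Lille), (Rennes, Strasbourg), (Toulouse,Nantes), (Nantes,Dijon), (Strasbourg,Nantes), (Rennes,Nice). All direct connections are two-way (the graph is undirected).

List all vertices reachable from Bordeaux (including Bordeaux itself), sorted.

Start at Bordeaux.
Its neighbours: Nice.
Then their neighbours: Lille, Lyon, Rennes.
Then next layer: Dijon, Nantes, Strasbourg, Toulouse.
Then next layer: Grenoble.
Every vertex is now reached.

Bordeaux, Dijon, Grenoble, Lille, Lyon, Nantes, Nice, Rennes, Strasbourg, Toulouse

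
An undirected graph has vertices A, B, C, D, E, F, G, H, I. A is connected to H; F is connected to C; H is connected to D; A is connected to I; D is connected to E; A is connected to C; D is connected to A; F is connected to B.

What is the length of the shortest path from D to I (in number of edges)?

2

Distance 0: D.
Distance 1: A, E, H.
Distance 2: C, I — contains I.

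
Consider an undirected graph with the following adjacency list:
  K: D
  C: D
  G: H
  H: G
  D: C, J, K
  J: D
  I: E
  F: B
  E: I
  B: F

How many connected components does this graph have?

4

From B: component {B, F}.
From C: component {C, D, J, K}.
From E: component {E, I}.
From G: component {G, H}.
That's 4 components.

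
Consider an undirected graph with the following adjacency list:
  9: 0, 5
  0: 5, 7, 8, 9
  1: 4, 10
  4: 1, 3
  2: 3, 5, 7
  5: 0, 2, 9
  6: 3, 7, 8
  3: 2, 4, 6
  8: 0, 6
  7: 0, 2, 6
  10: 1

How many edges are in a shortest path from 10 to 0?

6

Distance 0: 10.
Distance 1: 1.
Distance 2: 4.
Distance 3: 3.
Distance 4: 2, 6.
Distance 5: 5, 7, 8.
Distance 6: 0, 9 — contains 0.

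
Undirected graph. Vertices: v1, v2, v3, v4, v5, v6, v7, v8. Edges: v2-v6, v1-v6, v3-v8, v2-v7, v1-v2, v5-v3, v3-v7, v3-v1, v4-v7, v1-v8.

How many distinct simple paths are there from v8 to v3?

v8–v1–v2–v7–v3
v8–v1–v3
v8–v1–v6–v2–v7–v3
v8–v3

4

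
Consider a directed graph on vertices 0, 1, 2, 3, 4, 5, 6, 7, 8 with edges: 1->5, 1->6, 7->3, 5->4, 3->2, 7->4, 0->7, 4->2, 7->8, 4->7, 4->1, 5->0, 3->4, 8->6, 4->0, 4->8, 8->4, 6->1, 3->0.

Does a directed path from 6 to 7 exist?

Yes

Explore from 6.
Distance 1: reach 1.
Distance 2: reach 5.
Distance 3: reach 0, 4.
Distance 4: reach 2, 7, 8.
Found 7.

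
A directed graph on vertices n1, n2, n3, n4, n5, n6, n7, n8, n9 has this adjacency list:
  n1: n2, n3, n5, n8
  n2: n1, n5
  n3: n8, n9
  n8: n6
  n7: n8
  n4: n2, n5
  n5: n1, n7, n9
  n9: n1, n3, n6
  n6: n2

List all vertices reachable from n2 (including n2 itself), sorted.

Start at n2.
Its neighbours: n1, n5.
Then their neighbours: n3, n7, n8, n9.
Then next layer: n6.
Nothing further is reachable.

n1, n2, n3, n5, n6, n7, n8, n9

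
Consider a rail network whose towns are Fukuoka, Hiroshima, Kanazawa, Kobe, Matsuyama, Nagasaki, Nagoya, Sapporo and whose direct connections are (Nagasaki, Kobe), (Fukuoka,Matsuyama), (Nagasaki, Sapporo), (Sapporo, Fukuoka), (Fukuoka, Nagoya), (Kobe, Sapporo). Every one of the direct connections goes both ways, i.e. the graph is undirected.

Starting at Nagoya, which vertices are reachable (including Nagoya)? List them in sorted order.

Start at Nagoya.
Its neighbours: Fukuoka.
Then their neighbours: Matsuyama, Sapporo.
Then next layer: Kobe, Nagasaki.
Nothing further is reachable.

Fukuoka, Kobe, Matsuyama, Nagasaki, Nagoya, Sapporo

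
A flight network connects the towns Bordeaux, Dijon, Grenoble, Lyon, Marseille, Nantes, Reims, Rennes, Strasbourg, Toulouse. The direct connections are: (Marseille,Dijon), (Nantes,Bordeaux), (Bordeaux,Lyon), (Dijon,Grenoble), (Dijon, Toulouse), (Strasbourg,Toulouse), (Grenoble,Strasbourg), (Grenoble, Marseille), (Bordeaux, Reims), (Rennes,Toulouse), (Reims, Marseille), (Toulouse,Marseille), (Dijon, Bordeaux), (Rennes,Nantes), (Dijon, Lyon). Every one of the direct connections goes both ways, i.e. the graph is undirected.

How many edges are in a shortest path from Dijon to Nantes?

Distance 0: Dijon.
Distance 1: Bordeaux, Grenoble, Lyon, Marseille, Toulouse.
Distance 2: Nantes, Reims, Rennes, Strasbourg — contains Nantes.

2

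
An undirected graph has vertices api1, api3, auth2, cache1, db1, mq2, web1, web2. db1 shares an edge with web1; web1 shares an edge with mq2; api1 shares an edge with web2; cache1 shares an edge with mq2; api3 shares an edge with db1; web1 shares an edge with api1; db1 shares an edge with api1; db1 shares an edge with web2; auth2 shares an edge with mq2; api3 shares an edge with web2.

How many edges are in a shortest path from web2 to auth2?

Distance 0: web2.
Distance 1: api1, api3, db1.
Distance 2: web1.
Distance 3: mq2.
Distance 4: auth2, cache1 — contains auth2.

4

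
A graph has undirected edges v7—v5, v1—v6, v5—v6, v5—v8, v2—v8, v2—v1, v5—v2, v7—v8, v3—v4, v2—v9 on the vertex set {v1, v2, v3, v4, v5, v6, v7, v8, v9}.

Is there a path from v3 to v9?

Explore from v3.
Distance 1: reach v4.
The search is exhausted without reaching v9; it lies in a different component.

No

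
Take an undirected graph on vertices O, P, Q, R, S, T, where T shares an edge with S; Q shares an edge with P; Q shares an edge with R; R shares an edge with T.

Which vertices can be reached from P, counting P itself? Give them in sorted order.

Start at P.
Its neighbours: Q.
Then their neighbours: R.
Then next layer: T.
Then next layer: S.
Nothing further is reachable.

P, Q, R, S, T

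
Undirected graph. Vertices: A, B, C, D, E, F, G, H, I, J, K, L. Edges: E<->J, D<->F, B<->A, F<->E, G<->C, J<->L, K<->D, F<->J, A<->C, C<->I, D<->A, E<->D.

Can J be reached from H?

No

H has no edges, so nothing is reachable from it.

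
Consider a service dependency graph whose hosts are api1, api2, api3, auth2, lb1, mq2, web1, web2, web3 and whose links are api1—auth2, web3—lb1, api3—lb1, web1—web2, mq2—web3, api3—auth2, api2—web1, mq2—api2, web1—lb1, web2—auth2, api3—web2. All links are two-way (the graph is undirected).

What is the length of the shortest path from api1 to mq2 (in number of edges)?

5

Distance 0: api1.
Distance 1: auth2.
Distance 2: api3, web2.
Distance 3: lb1, web1.
Distance 4: api2, web3.
Distance 5: mq2 — contains mq2.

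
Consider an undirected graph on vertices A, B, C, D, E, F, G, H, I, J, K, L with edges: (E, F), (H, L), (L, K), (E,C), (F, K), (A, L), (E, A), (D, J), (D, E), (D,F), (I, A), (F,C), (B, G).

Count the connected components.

2

From A: component {A, C, D, E, F, H, I, J, K, L}.
From B: component {B, G}.
That's 2 components.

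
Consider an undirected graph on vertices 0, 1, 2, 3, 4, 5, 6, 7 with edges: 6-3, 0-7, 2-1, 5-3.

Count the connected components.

4

From 0: component {0, 7}.
From 1: component {1, 2}.
From 3: component {3, 5, 6}.
From 4: component {4}.
That's 4 components.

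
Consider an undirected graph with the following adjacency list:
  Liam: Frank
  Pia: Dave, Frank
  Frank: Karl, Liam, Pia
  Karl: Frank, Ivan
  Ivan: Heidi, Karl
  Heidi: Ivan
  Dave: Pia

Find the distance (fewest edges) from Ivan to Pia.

3

Distance 0: Ivan.
Distance 1: Heidi, Karl.
Distance 2: Frank.
Distance 3: Liam, Pia — contains Pia.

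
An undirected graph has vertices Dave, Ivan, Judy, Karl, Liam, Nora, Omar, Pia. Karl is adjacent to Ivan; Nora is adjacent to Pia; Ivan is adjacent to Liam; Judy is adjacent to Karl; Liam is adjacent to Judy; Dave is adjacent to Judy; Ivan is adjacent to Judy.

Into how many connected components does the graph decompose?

From Dave: component {Dave, Ivan, Judy, Karl, Liam}.
From Nora: component {Nora, Pia}.
From Omar: component {Omar}.
That's 3 components.

3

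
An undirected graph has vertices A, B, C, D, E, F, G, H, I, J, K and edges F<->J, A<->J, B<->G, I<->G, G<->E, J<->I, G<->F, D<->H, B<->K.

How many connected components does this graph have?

From A: component {A, B, E, F, G, I, J, K}.
From C: component {C}.
From D: component {D, H}.
That's 3 components.

3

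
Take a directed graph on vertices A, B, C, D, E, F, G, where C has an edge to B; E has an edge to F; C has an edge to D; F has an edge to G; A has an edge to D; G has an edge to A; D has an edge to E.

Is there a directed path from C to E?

Yes

Explore from C.
Distance 1: reach B, D.
Distance 2: reach E.
Found E.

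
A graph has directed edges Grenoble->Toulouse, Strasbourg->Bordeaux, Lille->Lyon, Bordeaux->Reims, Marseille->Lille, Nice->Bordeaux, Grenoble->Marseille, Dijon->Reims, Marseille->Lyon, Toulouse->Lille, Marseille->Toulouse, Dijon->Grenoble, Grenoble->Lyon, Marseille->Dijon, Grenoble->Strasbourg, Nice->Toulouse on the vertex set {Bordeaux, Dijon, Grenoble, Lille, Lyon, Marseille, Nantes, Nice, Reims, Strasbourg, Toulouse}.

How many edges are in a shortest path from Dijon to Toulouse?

Distance 0: Dijon.
Distance 1: Grenoble, Reims.
Distance 2: Lyon, Marseille, Strasbourg, Toulouse — contains Toulouse.

2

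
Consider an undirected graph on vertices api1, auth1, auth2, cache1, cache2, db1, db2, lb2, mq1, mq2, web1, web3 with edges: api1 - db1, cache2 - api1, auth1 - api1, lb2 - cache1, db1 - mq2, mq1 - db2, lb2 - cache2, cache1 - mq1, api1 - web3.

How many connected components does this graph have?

From api1: component {api1, auth1, cache1, cache2, db1, db2, lb2, mq1, mq2, web3}.
From auth2: component {auth2}.
From web1: component {web1}.
That's 3 components.

3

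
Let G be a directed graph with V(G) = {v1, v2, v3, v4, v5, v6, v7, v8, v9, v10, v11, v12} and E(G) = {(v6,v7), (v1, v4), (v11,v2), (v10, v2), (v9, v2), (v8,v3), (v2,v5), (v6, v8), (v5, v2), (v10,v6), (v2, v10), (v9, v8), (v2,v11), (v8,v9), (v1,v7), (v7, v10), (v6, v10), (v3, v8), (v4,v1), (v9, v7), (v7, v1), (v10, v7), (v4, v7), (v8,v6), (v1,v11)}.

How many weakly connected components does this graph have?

From v1: component {v1, v2, v3, v4, v5, v6, v7, v8, v9, v10, v11}.
From v12: component {v12}.
That's 2 components.

2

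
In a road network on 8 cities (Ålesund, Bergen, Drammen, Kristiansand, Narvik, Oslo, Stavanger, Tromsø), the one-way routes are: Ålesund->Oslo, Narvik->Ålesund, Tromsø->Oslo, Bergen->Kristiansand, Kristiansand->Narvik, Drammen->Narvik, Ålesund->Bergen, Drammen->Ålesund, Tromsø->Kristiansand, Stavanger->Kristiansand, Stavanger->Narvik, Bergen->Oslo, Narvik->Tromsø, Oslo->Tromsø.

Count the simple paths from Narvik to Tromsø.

Narvik→Ålesund→Bergen→Oslo→Tromsø
Narvik→Ålesund→Oslo→Tromsø
Narvik→Tromsø

3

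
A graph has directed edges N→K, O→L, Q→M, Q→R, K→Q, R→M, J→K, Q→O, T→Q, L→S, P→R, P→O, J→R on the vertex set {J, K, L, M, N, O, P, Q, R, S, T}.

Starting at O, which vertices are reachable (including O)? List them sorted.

L, O, S

Start at O.
Its neighbours: L.
Then their neighbours: S.
Nothing further is reachable.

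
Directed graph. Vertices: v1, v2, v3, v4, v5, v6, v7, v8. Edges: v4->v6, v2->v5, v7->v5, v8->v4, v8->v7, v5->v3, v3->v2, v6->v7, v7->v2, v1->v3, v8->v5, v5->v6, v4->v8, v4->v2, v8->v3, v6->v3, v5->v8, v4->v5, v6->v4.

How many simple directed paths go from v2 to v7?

v2→v5→v6→v4→v8→v7
v2→v5→v6→v7
v2→v5→v8→v4→v6→v7
v2→v5→v8→v7

4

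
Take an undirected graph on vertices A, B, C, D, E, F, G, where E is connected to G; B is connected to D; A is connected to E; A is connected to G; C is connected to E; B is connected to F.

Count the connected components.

From A: component {A, C, E, G}.
From B: component {B, D, F}.
That's 2 components.

2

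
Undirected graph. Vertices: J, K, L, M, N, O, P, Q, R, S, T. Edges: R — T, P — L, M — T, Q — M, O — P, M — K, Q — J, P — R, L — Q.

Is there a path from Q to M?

Explore from Q.
Distance 1: reach J, L, M.
Found M.

Yes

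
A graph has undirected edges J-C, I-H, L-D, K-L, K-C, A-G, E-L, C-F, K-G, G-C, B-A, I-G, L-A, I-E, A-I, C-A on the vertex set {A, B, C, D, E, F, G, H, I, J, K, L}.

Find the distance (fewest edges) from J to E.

4

Distance 0: J.
Distance 1: C.
Distance 2: A, F, G, K.
Distance 3: B, I, L.
Distance 4: D, E, H — contains E.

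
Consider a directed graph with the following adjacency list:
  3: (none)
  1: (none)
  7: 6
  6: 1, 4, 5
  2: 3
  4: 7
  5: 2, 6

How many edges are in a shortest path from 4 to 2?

Distance 0: 4.
Distance 1: 7.
Distance 2: 6.
Distance 3: 1, 5.
Distance 4: 2 — contains 2.

4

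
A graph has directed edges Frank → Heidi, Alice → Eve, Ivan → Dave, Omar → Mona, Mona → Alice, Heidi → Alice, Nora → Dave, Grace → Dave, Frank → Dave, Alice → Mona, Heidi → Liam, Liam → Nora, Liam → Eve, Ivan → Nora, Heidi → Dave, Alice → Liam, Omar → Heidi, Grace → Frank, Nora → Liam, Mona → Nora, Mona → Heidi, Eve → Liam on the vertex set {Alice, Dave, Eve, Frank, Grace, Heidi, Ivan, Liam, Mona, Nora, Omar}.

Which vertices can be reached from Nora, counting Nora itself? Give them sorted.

Dave, Eve, Liam, Nora

Start at Nora.
Its neighbours: Dave, Liam.
Then their neighbours: Eve.
Nothing further is reachable.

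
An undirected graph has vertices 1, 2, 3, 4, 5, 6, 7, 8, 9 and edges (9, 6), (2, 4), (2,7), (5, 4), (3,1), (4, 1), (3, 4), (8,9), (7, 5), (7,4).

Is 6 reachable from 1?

No

Explore from 1.
Distance 1: reach 3, 4.
Distance 2: reach 2, 5, 7.
The search is exhausted without reaching 6; it lies in a different component.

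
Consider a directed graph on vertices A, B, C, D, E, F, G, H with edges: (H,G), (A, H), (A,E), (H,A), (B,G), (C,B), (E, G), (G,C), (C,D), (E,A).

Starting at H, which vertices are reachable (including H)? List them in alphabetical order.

Start at H.
Its neighbours: A, G.
Then their neighbours: C, E.
Then next layer: B, D.
Nothing further is reachable.

A, B, C, D, E, G, H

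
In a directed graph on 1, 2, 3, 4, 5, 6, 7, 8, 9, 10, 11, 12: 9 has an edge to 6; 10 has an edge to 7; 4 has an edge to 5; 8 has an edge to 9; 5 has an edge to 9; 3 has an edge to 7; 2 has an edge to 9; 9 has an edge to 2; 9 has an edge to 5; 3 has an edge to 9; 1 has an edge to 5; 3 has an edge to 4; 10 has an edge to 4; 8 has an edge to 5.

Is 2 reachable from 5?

Yes

Explore from 5.
Distance 1: reach 9.
Distance 2: reach 2, 6.
Found 2.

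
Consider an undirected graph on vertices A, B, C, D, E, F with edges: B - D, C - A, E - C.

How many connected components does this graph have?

From A: component {A, C, E}.
From B: component {B, D}.
From F: component {F}.
That's 3 components.

3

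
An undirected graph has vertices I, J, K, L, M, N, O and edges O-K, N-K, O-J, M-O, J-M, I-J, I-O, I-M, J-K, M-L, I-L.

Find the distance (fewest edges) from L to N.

Distance 0: L.
Distance 1: I, M.
Distance 2: J, O.
Distance 3: K.
Distance 4: N — contains N.

4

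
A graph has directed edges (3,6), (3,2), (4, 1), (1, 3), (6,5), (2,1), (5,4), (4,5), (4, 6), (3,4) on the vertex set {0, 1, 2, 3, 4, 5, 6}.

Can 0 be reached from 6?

Explore from 6.
Distance 1: reach 5.
Distance 2: reach 4.
Distance 3: reach 1.
Distance 4: reach 3.
Distance 5: reach 2.
The search from 6 is exhausted; no directed path reaches 0.

No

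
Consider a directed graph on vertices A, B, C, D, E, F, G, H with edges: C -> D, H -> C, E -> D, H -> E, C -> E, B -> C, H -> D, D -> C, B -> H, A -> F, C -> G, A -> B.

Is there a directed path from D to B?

No

Explore from D.
Distance 1: reach C.
Distance 2: reach E, G.
The search from D is exhausted; no directed path reaches B.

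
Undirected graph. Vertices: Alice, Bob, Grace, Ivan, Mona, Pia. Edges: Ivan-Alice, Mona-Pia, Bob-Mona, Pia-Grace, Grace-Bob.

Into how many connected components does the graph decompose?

2

From Alice: component {Alice, Ivan}.
From Bob: component {Bob, Grace, Mona, Pia}.
That's 2 components.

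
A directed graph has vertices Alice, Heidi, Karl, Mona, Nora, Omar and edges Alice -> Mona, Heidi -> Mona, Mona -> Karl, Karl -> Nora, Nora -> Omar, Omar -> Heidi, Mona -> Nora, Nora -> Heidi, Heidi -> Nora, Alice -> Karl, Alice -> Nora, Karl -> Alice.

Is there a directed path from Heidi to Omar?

Explore from Heidi.
Distance 1: reach Mona, Nora.
Distance 2: reach Karl, Omar.
Found Omar.

Yes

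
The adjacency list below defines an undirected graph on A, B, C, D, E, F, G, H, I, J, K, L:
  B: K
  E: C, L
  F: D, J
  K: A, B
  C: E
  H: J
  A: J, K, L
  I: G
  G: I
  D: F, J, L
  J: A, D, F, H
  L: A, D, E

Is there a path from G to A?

Explore from G.
Distance 1: reach I.
The search is exhausted without reaching A; it lies in a different component.

No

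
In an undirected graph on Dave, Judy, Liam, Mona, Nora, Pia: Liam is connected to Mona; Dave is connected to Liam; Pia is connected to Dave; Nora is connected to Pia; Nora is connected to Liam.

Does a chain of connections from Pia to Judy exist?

No

Explore from Pia.
Distance 1: reach Dave, Nora.
Distance 2: reach Liam.
Distance 3: reach Mona.
The search is exhausted without reaching Judy; it lies in a different component.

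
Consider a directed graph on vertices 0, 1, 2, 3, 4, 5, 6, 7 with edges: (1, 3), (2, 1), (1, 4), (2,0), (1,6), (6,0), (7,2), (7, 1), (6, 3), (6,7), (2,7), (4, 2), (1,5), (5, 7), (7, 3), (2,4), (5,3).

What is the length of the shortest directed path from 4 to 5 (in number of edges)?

3

Distance 0: 4.
Distance 1: 2.
Distance 2: 0, 1, 7.
Distance 3: 3, 5, 6 — contains 5.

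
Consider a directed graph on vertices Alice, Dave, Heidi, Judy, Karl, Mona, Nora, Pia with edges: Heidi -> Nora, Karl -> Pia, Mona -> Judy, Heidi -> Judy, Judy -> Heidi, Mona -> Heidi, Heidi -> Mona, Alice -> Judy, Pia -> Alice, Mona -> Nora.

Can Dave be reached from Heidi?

No

Explore from Heidi.
Distance 1: reach Judy, Mona, Nora.
The search from Heidi is exhausted; no directed path reaches Dave.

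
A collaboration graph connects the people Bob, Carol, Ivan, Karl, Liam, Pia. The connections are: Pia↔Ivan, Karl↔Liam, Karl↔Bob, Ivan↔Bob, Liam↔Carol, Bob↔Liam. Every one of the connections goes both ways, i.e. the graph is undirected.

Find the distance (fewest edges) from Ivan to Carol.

Distance 0: Ivan.
Distance 1: Bob, Pia.
Distance 2: Karl, Liam.
Distance 3: Carol — contains Carol.

3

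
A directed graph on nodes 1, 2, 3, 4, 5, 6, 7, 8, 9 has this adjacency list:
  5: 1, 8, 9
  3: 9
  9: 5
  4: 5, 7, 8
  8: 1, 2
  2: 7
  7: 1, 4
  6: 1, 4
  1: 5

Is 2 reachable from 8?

Explore from 8.
Distance 1: reach 1, 2.
Found 2.

Yes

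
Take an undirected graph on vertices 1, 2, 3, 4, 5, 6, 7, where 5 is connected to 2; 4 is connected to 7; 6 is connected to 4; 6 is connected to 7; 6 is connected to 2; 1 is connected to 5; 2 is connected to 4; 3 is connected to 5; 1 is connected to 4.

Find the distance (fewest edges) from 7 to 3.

Distance 0: 7.
Distance 1: 4, 6.
Distance 2: 1, 2.
Distance 3: 5.
Distance 4: 3 — contains 3.

4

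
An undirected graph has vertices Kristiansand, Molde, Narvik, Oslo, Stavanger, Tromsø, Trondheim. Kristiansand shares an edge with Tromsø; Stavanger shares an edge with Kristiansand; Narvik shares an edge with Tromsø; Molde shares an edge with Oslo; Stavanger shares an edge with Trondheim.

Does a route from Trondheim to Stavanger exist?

Yes

Explore from Trondheim.
Distance 1: reach Stavanger.
Found Stavanger.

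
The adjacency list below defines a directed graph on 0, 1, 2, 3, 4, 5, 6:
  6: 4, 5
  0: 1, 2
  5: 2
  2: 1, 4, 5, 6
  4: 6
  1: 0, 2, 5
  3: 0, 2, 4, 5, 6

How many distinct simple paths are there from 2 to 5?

4

2→1→5
2→4→6→5
2→5
2→6→5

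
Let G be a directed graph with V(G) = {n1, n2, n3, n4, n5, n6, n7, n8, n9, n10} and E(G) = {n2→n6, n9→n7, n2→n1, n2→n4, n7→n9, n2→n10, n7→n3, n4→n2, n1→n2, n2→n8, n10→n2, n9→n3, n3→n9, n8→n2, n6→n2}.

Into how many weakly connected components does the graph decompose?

From n1: component {n1, n2, n4, n6, n8, n10}.
From n3: component {n3, n7, n9}.
From n5: component {n5}.
That's 3 components.

3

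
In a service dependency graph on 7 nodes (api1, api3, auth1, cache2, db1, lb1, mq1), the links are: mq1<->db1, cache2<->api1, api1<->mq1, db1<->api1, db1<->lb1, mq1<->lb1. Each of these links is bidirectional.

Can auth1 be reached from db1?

Explore from db1.
Distance 1: reach api1, lb1, mq1.
Distance 2: reach cache2.
The search is exhausted without reaching auth1; it lies in a different component.

No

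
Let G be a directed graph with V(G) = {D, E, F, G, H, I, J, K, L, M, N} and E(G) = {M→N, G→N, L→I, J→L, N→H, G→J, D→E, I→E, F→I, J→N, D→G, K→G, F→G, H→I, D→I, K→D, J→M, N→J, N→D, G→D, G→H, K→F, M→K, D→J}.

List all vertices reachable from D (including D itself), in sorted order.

Start at D.
Its neighbours: E, G, I, J.
Then their neighbours: H, L, M, N.
Then next layer: K.
Then next layer: F.
Every vertex is now reached.

D, E, F, G, H, I, J, K, L, M, N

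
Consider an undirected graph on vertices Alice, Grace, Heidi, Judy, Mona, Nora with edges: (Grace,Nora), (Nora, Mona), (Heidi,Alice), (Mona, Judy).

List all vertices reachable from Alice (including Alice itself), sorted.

Start at Alice.
Its neighbours: Heidi.
Nothing further is reachable.

Alice, Heidi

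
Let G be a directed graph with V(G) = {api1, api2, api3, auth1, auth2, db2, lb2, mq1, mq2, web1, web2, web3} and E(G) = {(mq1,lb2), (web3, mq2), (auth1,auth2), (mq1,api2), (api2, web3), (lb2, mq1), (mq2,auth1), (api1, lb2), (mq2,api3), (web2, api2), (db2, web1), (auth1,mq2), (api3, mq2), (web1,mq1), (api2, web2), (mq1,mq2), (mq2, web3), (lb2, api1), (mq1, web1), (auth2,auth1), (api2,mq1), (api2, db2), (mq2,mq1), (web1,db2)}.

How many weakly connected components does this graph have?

1

From api1: component {api1, api2, api3, auth1, auth2, db2, lb2, mq1, mq2, web1, web2, web3}.
That's 1 component.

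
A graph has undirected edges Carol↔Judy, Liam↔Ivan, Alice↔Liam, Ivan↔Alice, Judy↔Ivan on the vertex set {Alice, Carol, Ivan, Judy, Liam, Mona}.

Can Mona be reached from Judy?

Explore from Judy.
Distance 1: reach Carol, Ivan.
Distance 2: reach Alice, Liam.
The search is exhausted without reaching Mona; it lies in a different component.

No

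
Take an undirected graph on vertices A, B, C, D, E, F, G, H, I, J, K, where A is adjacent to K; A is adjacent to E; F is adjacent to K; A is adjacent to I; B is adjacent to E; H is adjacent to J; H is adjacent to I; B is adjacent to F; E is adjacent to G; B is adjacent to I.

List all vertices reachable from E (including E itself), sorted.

A, B, E, F, G, H, I, J, K

Start at E.
Its neighbours: A, B, G.
Then their neighbours: F, I, K.
Then next layer: H.
Then next layer: J.
Nothing further is reachable.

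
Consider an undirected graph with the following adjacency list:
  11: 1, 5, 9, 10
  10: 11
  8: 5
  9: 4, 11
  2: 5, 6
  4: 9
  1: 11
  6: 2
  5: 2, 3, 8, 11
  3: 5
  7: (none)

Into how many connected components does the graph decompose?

2

From 1: component {1, 2, 3, 4, 5, 6, 8, 9, 10, 11}.
From 7: component {7}.
That's 2 components.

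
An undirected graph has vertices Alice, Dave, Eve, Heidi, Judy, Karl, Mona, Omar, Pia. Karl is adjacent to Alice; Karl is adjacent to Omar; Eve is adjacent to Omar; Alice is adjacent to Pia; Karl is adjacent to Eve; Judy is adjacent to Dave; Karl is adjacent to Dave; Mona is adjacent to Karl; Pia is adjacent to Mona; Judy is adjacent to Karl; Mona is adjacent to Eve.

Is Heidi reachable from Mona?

No

Explore from Mona.
Distance 1: reach Eve, Karl, Pia.
Distance 2: reach Alice, Dave, Judy, Omar.
The search is exhausted without reaching Heidi; it lies in a different component.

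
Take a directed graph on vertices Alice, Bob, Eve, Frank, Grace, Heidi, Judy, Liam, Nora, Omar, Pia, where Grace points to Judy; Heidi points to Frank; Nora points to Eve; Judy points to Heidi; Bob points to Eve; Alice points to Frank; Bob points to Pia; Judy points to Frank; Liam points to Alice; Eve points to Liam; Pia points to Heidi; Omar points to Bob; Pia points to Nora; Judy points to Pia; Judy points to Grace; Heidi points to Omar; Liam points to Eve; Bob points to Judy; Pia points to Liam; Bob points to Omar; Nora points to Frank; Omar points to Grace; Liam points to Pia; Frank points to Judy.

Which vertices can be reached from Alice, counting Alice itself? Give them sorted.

Start at Alice.
Its neighbours: Frank.
Then their neighbours: Judy.
Then next layer: Grace, Heidi, Pia.
Then next layer: Liam, Nora, Omar.
Then next layer: Bob, Eve.
Every vertex is now reached.

Alice, Bob, Eve, Frank, Grace, Heidi, Judy, Liam, Nora, Omar, Pia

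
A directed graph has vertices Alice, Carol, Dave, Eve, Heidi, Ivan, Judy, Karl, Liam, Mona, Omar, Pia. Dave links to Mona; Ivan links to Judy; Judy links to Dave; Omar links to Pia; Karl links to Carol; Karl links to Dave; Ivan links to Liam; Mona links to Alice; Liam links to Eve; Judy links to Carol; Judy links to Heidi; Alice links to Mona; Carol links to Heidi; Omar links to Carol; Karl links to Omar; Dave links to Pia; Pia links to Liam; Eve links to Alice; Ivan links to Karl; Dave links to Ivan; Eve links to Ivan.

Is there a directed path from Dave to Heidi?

Yes

Explore from Dave.
Distance 1: reach Ivan, Mona, Pia.
Distance 2: reach Alice, Judy, Karl, Liam.
Distance 3: reach Carol, Eve, Heidi, Omar.
Found Heidi.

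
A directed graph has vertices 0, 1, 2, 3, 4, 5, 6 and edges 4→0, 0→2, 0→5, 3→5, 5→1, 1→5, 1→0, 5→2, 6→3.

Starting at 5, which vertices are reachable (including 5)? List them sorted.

Start at 5.
Its neighbours: 1, 2.
Then their neighbours: 0.
Nothing further is reachable.

0, 1, 2, 5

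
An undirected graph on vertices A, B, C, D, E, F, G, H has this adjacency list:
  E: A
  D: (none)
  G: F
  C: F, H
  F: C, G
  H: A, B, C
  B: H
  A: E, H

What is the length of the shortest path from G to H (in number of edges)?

Distance 0: G.
Distance 1: F.
Distance 2: C.
Distance 3: H — contains H.

3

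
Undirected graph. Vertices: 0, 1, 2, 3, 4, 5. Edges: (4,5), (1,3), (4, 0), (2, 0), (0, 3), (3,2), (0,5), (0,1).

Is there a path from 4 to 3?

Yes

Explore from 4.
Distance 1: reach 0, 5.
Distance 2: reach 1, 2, 3.
Found 3.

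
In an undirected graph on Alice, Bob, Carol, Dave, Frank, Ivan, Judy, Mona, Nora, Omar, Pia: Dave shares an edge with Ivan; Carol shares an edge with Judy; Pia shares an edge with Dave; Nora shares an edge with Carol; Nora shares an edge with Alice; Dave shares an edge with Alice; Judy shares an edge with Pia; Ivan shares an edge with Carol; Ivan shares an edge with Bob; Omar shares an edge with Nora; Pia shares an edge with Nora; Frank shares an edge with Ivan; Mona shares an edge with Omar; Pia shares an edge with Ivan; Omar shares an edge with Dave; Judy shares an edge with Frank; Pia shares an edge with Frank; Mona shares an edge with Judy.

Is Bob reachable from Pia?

Yes

Explore from Pia.
Distance 1: reach Dave, Frank, Ivan, Judy, Nora.
Distance 2: reach Alice, Bob, Carol, Mona, Omar.
Found Bob.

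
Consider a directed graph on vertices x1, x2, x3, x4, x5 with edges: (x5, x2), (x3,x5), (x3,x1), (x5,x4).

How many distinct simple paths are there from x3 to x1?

1

x3→x1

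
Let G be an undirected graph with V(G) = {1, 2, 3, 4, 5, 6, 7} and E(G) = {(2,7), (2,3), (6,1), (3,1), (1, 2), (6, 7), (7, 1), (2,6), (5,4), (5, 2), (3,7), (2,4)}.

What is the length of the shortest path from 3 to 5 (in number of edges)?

Distance 0: 3.
Distance 1: 1, 2, 7.
Distance 2: 4, 5, 6 — contains 5.

2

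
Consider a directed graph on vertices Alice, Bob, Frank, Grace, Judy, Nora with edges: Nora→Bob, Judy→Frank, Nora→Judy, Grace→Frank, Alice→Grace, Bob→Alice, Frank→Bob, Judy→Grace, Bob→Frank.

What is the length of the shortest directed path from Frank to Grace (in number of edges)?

Distance 0: Frank.
Distance 1: Bob.
Distance 2: Alice.
Distance 3: Grace — contains Grace.

3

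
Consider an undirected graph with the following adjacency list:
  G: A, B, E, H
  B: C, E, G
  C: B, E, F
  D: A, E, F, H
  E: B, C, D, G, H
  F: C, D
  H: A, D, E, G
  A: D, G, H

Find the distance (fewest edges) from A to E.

2

Distance 0: A.
Distance 1: D, G, H.
Distance 2: B, E, F — contains E.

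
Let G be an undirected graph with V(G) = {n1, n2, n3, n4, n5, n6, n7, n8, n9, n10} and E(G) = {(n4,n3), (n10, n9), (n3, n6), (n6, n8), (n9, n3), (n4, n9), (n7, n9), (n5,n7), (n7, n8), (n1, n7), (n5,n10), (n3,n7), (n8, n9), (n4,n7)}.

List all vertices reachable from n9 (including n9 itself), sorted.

Start at n9.
Its neighbours: n3, n4, n7, n8, n10.
Then their neighbours: n1, n5, n6.
Nothing further is reachable.

n1, n3, n4, n5, n6, n7, n8, n9, n10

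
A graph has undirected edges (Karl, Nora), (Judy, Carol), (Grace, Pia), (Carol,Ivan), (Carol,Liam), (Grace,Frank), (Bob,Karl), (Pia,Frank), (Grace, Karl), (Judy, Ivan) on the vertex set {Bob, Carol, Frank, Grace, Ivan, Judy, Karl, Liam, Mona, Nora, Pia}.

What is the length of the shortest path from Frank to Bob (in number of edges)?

3

Distance 0: Frank.
Distance 1: Grace, Pia.
Distance 2: Karl.
Distance 3: Bob, Nora — contains Bob.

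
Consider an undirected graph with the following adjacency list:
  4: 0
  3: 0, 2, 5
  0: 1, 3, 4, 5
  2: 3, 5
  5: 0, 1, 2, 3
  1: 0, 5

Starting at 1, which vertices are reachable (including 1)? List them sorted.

Start at 1.
Its neighbours: 0, 5.
Then their neighbours: 2, 3, 4.
Every vertex is now reached.

0, 1, 2, 3, 4, 5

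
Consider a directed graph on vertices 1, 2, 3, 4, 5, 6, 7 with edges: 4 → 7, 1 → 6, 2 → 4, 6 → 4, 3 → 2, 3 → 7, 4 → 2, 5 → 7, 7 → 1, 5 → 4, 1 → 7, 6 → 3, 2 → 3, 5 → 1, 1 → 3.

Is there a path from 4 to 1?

Explore from 4.
Distance 1: reach 2, 7.
Distance 2: reach 1, 3.
Found 1.

Yes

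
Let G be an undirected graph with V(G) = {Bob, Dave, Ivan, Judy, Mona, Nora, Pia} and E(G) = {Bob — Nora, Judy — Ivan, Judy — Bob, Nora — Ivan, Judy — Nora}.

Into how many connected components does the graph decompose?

4

From Bob: component {Bob, Ivan, Judy, Nora}.
From Dave: component {Dave}.
From Mona: component {Mona}.
From Pia: component {Pia}.
That's 4 components.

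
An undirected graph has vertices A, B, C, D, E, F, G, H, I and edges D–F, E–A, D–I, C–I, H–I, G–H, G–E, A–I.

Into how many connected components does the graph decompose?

2

From A: component {A, C, D, E, F, G, H, I}.
From B: component {B}.
That's 2 components.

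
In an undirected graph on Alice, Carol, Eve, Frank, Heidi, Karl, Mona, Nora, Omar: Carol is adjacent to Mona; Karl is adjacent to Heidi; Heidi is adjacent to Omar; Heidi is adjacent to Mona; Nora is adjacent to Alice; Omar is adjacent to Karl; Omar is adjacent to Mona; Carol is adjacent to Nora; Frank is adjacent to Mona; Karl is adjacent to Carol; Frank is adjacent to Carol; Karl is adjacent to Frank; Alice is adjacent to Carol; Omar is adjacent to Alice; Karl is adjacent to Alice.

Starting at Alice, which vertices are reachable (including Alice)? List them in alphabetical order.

Start at Alice.
Its neighbours: Carol, Karl, Nora, Omar.
Then their neighbours: Frank, Heidi, Mona.
Nothing further is reachable.

Alice, Carol, Frank, Heidi, Karl, Mona, Nora, Omar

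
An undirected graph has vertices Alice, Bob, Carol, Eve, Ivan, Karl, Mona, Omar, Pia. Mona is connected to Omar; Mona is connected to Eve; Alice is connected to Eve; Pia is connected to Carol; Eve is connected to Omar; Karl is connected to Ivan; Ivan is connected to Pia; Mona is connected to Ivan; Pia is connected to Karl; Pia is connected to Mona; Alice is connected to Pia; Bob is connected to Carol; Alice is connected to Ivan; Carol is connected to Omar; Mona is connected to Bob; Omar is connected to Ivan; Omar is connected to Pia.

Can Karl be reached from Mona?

Explore from Mona.
Distance 1: reach Bob, Eve, Ivan, Omar, Pia.
Distance 2: reach Alice, Carol, Karl.
Found Karl.

Yes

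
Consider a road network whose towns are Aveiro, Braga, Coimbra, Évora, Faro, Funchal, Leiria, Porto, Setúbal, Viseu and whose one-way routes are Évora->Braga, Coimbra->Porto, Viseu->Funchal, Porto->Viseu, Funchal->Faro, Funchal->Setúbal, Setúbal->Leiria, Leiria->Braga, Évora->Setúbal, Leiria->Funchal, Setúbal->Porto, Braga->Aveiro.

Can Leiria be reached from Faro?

No

Faro has no outgoing edges, so nothing is reachable from it.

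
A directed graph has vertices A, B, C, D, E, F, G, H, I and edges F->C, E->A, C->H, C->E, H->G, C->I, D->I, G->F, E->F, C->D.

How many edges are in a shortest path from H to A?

Distance 0: H.
Distance 1: G.
Distance 2: F.
Distance 3: C.
Distance 4: D, E, I.
Distance 5: A — contains A.

5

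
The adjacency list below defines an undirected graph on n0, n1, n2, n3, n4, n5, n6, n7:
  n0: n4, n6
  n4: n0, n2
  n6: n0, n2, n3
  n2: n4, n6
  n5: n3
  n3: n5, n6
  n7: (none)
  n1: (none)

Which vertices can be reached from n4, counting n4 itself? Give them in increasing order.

Start at n4.
Its neighbours: n0, n2.
Then their neighbours: n6.
Then next layer: n3.
Then next layer: n5.
Nothing further is reachable.

n0, n2, n3, n4, n5, n6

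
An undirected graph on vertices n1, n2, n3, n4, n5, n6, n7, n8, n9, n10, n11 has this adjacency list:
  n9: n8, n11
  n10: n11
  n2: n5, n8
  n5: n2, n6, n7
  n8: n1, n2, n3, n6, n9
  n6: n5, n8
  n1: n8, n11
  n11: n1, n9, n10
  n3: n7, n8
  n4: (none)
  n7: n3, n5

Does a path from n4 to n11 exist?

No

n4 has no edges, so nothing is reachable from it.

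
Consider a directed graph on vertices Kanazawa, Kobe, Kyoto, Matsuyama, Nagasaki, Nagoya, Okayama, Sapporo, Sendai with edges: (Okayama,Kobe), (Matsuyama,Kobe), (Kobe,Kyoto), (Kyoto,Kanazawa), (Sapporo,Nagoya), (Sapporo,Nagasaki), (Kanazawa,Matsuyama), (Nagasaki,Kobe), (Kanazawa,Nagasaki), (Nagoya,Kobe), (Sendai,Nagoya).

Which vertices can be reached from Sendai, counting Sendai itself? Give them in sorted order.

Start at Sendai.
Its neighbours: Nagoya.
Then their neighbours: Kobe.
Then next layer: Kyoto.
Then next layer: Kanazawa.
Then next layer: Matsuyama, Nagasaki.
Nothing further is reachable.

Kanazawa, Kobe, Kyoto, Matsuyama, Nagasaki, Nagoya, Sendai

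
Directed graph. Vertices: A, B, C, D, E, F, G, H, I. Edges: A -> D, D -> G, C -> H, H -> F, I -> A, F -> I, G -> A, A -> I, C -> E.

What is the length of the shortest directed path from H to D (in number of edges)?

Distance 0: H.
Distance 1: F.
Distance 2: I.
Distance 3: A.
Distance 4: D — contains D.

4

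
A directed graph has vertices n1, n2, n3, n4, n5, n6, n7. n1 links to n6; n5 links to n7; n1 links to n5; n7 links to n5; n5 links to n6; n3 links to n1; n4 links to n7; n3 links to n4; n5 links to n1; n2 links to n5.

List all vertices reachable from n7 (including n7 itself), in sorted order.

n1, n5, n6, n7

Start at n7.
Its neighbours: n5.
Then their neighbours: n1, n6.
Nothing further is reachable.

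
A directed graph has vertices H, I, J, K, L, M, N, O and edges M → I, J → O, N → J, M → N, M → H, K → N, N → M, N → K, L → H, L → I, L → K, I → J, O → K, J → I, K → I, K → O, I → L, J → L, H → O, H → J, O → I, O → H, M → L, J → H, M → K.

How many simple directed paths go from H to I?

H→J→I
H→J→L→I
H→J→L→K→I
H→J→L→K→N→M→I
H→J→L→K→O→I
H→J→O→I
H→J→O→K→I
H→J→O→K→N→M→I
H→J→O→K→N→M→L→I
H→O→I
H→O→K→I
H→O→K→N→J→I
H→O→K→N→J→L→I
H→O→K→N→M→I
H→O→K→N→M→L→I

15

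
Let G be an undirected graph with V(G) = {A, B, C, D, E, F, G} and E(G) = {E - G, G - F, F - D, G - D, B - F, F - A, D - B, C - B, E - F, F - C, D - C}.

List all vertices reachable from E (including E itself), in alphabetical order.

A, B, C, D, E, F, G

Start at E.
Its neighbours: F, G.
Then their neighbours: A, B, C, D.
Every vertex is now reached.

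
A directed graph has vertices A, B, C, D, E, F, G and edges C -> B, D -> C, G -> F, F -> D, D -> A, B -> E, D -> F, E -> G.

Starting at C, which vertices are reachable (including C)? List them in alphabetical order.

Start at C.
Its neighbours: B.
Then their neighbours: E.
Then next layer: G.
Then next layer: F.
Then next layer: D.
Then next layer: A.
Every vertex is now reached.

A, B, C, D, E, F, G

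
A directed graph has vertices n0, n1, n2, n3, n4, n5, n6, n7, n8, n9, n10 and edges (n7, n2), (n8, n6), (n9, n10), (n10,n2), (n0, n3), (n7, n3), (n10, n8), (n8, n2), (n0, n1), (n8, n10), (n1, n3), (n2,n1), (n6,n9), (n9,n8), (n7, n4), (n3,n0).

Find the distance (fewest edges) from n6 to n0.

Distance 0: n6.
Distance 1: n9.
Distance 2: n8, n10.
Distance 3: n2.
Distance 4: n1.
Distance 5: n3.
Distance 6: n0 — contains n0.

6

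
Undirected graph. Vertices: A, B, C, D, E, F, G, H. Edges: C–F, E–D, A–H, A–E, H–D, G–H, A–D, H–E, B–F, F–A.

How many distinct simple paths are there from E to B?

E–A–F–B
E–D–A–F–B
E–D–H–A–F–B
E–H–A–F–B
E–H–D–A–F–B

5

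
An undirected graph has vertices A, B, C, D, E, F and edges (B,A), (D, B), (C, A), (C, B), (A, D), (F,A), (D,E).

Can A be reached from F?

Explore from F.
Distance 1: reach A.
Found A.

Yes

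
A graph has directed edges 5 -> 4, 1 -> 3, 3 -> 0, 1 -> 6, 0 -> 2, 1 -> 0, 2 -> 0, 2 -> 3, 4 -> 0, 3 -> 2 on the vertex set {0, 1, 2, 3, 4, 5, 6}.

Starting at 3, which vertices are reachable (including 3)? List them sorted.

0, 2, 3

Start at 3.
Its neighbours: 0, 2.
Nothing further is reachable.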